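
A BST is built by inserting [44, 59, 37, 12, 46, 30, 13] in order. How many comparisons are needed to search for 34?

Search path for 34: 44 -> 37 -> 12 -> 30
Found: False
Comparisons: 4


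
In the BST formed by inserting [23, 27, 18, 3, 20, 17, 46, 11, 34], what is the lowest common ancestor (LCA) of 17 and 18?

Tree insertion order: [23, 27, 18, 3, 20, 17, 46, 11, 34]
Tree (level-order array): [23, 18, 27, 3, 20, None, 46, None, 17, None, None, 34, None, 11]
In a BST, the LCA of p=17, q=18 is the first node v on the
root-to-leaf path with p <= v <= q (go left if both < v, right if both > v).
Walk from root:
  at 23: both 17 and 18 < 23, go left
  at 18: 17 <= 18 <= 18, this is the LCA
LCA = 18


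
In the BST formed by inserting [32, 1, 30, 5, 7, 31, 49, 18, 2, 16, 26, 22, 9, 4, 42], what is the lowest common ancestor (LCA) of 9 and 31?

Tree insertion order: [32, 1, 30, 5, 7, 31, 49, 18, 2, 16, 26, 22, 9, 4, 42]
Tree (level-order array): [32, 1, 49, None, 30, 42, None, 5, 31, None, None, 2, 7, None, None, None, 4, None, 18, None, None, 16, 26, 9, None, 22]
In a BST, the LCA of p=9, q=31 is the first node v on the
root-to-leaf path with p <= v <= q (go left if both < v, right if both > v).
Walk from root:
  at 32: both 9 and 31 < 32, go left
  at 1: both 9 and 31 > 1, go right
  at 30: 9 <= 30 <= 31, this is the LCA
LCA = 30


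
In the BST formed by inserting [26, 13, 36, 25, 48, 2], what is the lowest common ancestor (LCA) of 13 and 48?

Tree insertion order: [26, 13, 36, 25, 48, 2]
Tree (level-order array): [26, 13, 36, 2, 25, None, 48]
In a BST, the LCA of p=13, q=48 is the first node v on the
root-to-leaf path with p <= v <= q (go left if both < v, right if both > v).
Walk from root:
  at 26: 13 <= 26 <= 48, this is the LCA
LCA = 26


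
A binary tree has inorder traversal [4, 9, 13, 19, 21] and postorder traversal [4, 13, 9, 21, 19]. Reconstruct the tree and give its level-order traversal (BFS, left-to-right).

Inorder:   [4, 9, 13, 19, 21]
Postorder: [4, 13, 9, 21, 19]
Algorithm: postorder visits root last, so walk postorder right-to-left;
each value is the root of the current inorder slice — split it at that
value, recurse on the right subtree first, then the left.
Recursive splits:
  root=19; inorder splits into left=[4, 9, 13], right=[21]
  root=21; inorder splits into left=[], right=[]
  root=9; inorder splits into left=[4], right=[13]
  root=13; inorder splits into left=[], right=[]
  root=4; inorder splits into left=[], right=[]
Reconstructed level-order: [19, 9, 21, 4, 13]


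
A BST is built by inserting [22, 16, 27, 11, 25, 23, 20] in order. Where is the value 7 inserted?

Starting tree (level order): [22, 16, 27, 11, 20, 25, None, None, None, None, None, 23]
Insertion path: 22 -> 16 -> 11
Result: insert 7 as left child of 11
Final tree (level order): [22, 16, 27, 11, 20, 25, None, 7, None, None, None, 23]


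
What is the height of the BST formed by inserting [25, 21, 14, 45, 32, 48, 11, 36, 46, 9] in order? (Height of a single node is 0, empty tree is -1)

Insertion order: [25, 21, 14, 45, 32, 48, 11, 36, 46, 9]
Tree (level-order array): [25, 21, 45, 14, None, 32, 48, 11, None, None, 36, 46, None, 9]
Compute height bottom-up (empty subtree = -1):
  height(9) = 1 + max(-1, -1) = 0
  height(11) = 1 + max(0, -1) = 1
  height(14) = 1 + max(1, -1) = 2
  height(21) = 1 + max(2, -1) = 3
  height(36) = 1 + max(-1, -1) = 0
  height(32) = 1 + max(-1, 0) = 1
  height(46) = 1 + max(-1, -1) = 0
  height(48) = 1 + max(0, -1) = 1
  height(45) = 1 + max(1, 1) = 2
  height(25) = 1 + max(3, 2) = 4
Height = 4


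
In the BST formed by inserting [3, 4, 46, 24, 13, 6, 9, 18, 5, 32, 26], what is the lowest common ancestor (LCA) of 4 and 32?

Tree insertion order: [3, 4, 46, 24, 13, 6, 9, 18, 5, 32, 26]
Tree (level-order array): [3, None, 4, None, 46, 24, None, 13, 32, 6, 18, 26, None, 5, 9]
In a BST, the LCA of p=4, q=32 is the first node v on the
root-to-leaf path with p <= v <= q (go left if both < v, right if both > v).
Walk from root:
  at 3: both 4 and 32 > 3, go right
  at 4: 4 <= 4 <= 32, this is the LCA
LCA = 4


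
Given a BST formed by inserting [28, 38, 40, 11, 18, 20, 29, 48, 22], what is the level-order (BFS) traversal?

Tree insertion order: [28, 38, 40, 11, 18, 20, 29, 48, 22]
Tree (level-order array): [28, 11, 38, None, 18, 29, 40, None, 20, None, None, None, 48, None, 22]
BFS from the root, enqueuing left then right child of each popped node:
  queue [28] -> pop 28, enqueue [11, 38], visited so far: [28]
  queue [11, 38] -> pop 11, enqueue [18], visited so far: [28, 11]
  queue [38, 18] -> pop 38, enqueue [29, 40], visited so far: [28, 11, 38]
  queue [18, 29, 40] -> pop 18, enqueue [20], visited so far: [28, 11, 38, 18]
  queue [29, 40, 20] -> pop 29, enqueue [none], visited so far: [28, 11, 38, 18, 29]
  queue [40, 20] -> pop 40, enqueue [48], visited so far: [28, 11, 38, 18, 29, 40]
  queue [20, 48] -> pop 20, enqueue [22], visited so far: [28, 11, 38, 18, 29, 40, 20]
  queue [48, 22] -> pop 48, enqueue [none], visited so far: [28, 11, 38, 18, 29, 40, 20, 48]
  queue [22] -> pop 22, enqueue [none], visited so far: [28, 11, 38, 18, 29, 40, 20, 48, 22]
Result: [28, 11, 38, 18, 29, 40, 20, 48, 22]


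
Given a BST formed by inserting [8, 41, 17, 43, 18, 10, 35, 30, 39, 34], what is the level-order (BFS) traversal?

Tree insertion order: [8, 41, 17, 43, 18, 10, 35, 30, 39, 34]
Tree (level-order array): [8, None, 41, 17, 43, 10, 18, None, None, None, None, None, 35, 30, 39, None, 34]
BFS from the root, enqueuing left then right child of each popped node:
  queue [8] -> pop 8, enqueue [41], visited so far: [8]
  queue [41] -> pop 41, enqueue [17, 43], visited so far: [8, 41]
  queue [17, 43] -> pop 17, enqueue [10, 18], visited so far: [8, 41, 17]
  queue [43, 10, 18] -> pop 43, enqueue [none], visited so far: [8, 41, 17, 43]
  queue [10, 18] -> pop 10, enqueue [none], visited so far: [8, 41, 17, 43, 10]
  queue [18] -> pop 18, enqueue [35], visited so far: [8, 41, 17, 43, 10, 18]
  queue [35] -> pop 35, enqueue [30, 39], visited so far: [8, 41, 17, 43, 10, 18, 35]
  queue [30, 39] -> pop 30, enqueue [34], visited so far: [8, 41, 17, 43, 10, 18, 35, 30]
  queue [39, 34] -> pop 39, enqueue [none], visited so far: [8, 41, 17, 43, 10, 18, 35, 30, 39]
  queue [34] -> pop 34, enqueue [none], visited so far: [8, 41, 17, 43, 10, 18, 35, 30, 39, 34]
Result: [8, 41, 17, 43, 10, 18, 35, 30, 39, 34]


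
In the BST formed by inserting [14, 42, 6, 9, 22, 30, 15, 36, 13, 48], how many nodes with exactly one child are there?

Tree built from: [14, 42, 6, 9, 22, 30, 15, 36, 13, 48]
Tree (level-order array): [14, 6, 42, None, 9, 22, 48, None, 13, 15, 30, None, None, None, None, None, None, None, 36]
Rule: These are nodes with exactly 1 non-null child.
Per-node child counts:
  node 14: 2 child(ren)
  node 6: 1 child(ren)
  node 9: 1 child(ren)
  node 13: 0 child(ren)
  node 42: 2 child(ren)
  node 22: 2 child(ren)
  node 15: 0 child(ren)
  node 30: 1 child(ren)
  node 36: 0 child(ren)
  node 48: 0 child(ren)
Matching nodes: [6, 9, 30]
Count of nodes with exactly one child: 3


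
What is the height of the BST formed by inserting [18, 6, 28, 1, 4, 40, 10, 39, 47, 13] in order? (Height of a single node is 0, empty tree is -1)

Insertion order: [18, 6, 28, 1, 4, 40, 10, 39, 47, 13]
Tree (level-order array): [18, 6, 28, 1, 10, None, 40, None, 4, None, 13, 39, 47]
Compute height bottom-up (empty subtree = -1):
  height(4) = 1 + max(-1, -1) = 0
  height(1) = 1 + max(-1, 0) = 1
  height(13) = 1 + max(-1, -1) = 0
  height(10) = 1 + max(-1, 0) = 1
  height(6) = 1 + max(1, 1) = 2
  height(39) = 1 + max(-1, -1) = 0
  height(47) = 1 + max(-1, -1) = 0
  height(40) = 1 + max(0, 0) = 1
  height(28) = 1 + max(-1, 1) = 2
  height(18) = 1 + max(2, 2) = 3
Height = 3


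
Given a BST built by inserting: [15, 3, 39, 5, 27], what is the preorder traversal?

Tree insertion order: [15, 3, 39, 5, 27]
Tree (level-order array): [15, 3, 39, None, 5, 27]
Preorder traversal: [15, 3, 5, 39, 27]


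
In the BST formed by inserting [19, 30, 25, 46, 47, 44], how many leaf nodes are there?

Tree built from: [19, 30, 25, 46, 47, 44]
Tree (level-order array): [19, None, 30, 25, 46, None, None, 44, 47]
Rule: A leaf has 0 children.
Per-node child counts:
  node 19: 1 child(ren)
  node 30: 2 child(ren)
  node 25: 0 child(ren)
  node 46: 2 child(ren)
  node 44: 0 child(ren)
  node 47: 0 child(ren)
Matching nodes: [25, 44, 47]
Count of leaf nodes: 3


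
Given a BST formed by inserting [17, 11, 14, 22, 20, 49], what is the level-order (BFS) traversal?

Tree insertion order: [17, 11, 14, 22, 20, 49]
Tree (level-order array): [17, 11, 22, None, 14, 20, 49]
BFS from the root, enqueuing left then right child of each popped node:
  queue [17] -> pop 17, enqueue [11, 22], visited so far: [17]
  queue [11, 22] -> pop 11, enqueue [14], visited so far: [17, 11]
  queue [22, 14] -> pop 22, enqueue [20, 49], visited so far: [17, 11, 22]
  queue [14, 20, 49] -> pop 14, enqueue [none], visited so far: [17, 11, 22, 14]
  queue [20, 49] -> pop 20, enqueue [none], visited so far: [17, 11, 22, 14, 20]
  queue [49] -> pop 49, enqueue [none], visited so far: [17, 11, 22, 14, 20, 49]
Result: [17, 11, 22, 14, 20, 49]


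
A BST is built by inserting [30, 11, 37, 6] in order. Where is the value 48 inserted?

Starting tree (level order): [30, 11, 37, 6]
Insertion path: 30 -> 37
Result: insert 48 as right child of 37
Final tree (level order): [30, 11, 37, 6, None, None, 48]


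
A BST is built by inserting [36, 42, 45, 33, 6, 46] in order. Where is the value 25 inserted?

Starting tree (level order): [36, 33, 42, 6, None, None, 45, None, None, None, 46]
Insertion path: 36 -> 33 -> 6
Result: insert 25 as right child of 6
Final tree (level order): [36, 33, 42, 6, None, None, 45, None, 25, None, 46]


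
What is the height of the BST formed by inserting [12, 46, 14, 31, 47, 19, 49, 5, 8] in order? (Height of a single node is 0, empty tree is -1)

Insertion order: [12, 46, 14, 31, 47, 19, 49, 5, 8]
Tree (level-order array): [12, 5, 46, None, 8, 14, 47, None, None, None, 31, None, 49, 19]
Compute height bottom-up (empty subtree = -1):
  height(8) = 1 + max(-1, -1) = 0
  height(5) = 1 + max(-1, 0) = 1
  height(19) = 1 + max(-1, -1) = 0
  height(31) = 1 + max(0, -1) = 1
  height(14) = 1 + max(-1, 1) = 2
  height(49) = 1 + max(-1, -1) = 0
  height(47) = 1 + max(-1, 0) = 1
  height(46) = 1 + max(2, 1) = 3
  height(12) = 1 + max(1, 3) = 4
Height = 4


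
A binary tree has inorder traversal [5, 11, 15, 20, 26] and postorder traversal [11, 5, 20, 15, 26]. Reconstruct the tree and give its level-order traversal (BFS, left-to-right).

Inorder:   [5, 11, 15, 20, 26]
Postorder: [11, 5, 20, 15, 26]
Algorithm: postorder visits root last, so walk postorder right-to-left;
each value is the root of the current inorder slice — split it at that
value, recurse on the right subtree first, then the left.
Recursive splits:
  root=26; inorder splits into left=[5, 11, 15, 20], right=[]
  root=15; inorder splits into left=[5, 11], right=[20]
  root=20; inorder splits into left=[], right=[]
  root=5; inorder splits into left=[], right=[11]
  root=11; inorder splits into left=[], right=[]
Reconstructed level-order: [26, 15, 5, 20, 11]


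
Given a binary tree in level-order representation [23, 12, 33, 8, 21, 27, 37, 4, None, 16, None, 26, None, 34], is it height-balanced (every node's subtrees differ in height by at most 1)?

Tree (level-order array): [23, 12, 33, 8, 21, 27, 37, 4, None, 16, None, 26, None, 34]
Definition: a tree is height-balanced if, at every node, |h(left) - h(right)| <= 1 (empty subtree has height -1).
Bottom-up per-node check:
  node 4: h_left=-1, h_right=-1, diff=0 [OK], height=0
  node 8: h_left=0, h_right=-1, diff=1 [OK], height=1
  node 16: h_left=-1, h_right=-1, diff=0 [OK], height=0
  node 21: h_left=0, h_right=-1, diff=1 [OK], height=1
  node 12: h_left=1, h_right=1, diff=0 [OK], height=2
  node 26: h_left=-1, h_right=-1, diff=0 [OK], height=0
  node 27: h_left=0, h_right=-1, diff=1 [OK], height=1
  node 34: h_left=-1, h_right=-1, diff=0 [OK], height=0
  node 37: h_left=0, h_right=-1, diff=1 [OK], height=1
  node 33: h_left=1, h_right=1, diff=0 [OK], height=2
  node 23: h_left=2, h_right=2, diff=0 [OK], height=3
All nodes satisfy the balance condition.
Result: Balanced


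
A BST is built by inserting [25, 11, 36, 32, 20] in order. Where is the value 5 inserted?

Starting tree (level order): [25, 11, 36, None, 20, 32]
Insertion path: 25 -> 11
Result: insert 5 as left child of 11
Final tree (level order): [25, 11, 36, 5, 20, 32]


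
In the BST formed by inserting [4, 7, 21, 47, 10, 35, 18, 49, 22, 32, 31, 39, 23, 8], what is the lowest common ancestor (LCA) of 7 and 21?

Tree insertion order: [4, 7, 21, 47, 10, 35, 18, 49, 22, 32, 31, 39, 23, 8]
Tree (level-order array): [4, None, 7, None, 21, 10, 47, 8, 18, 35, 49, None, None, None, None, 22, 39, None, None, None, 32, None, None, 31, None, 23]
In a BST, the LCA of p=7, q=21 is the first node v on the
root-to-leaf path with p <= v <= q (go left if both < v, right if both > v).
Walk from root:
  at 4: both 7 and 21 > 4, go right
  at 7: 7 <= 7 <= 21, this is the LCA
LCA = 7


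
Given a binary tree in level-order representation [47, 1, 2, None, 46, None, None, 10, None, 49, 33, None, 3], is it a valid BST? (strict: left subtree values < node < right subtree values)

Level-order array: [47, 1, 2, None, 46, None, None, 10, None, 49, 33, None, 3]
Validate using subtree bounds (lo, hi): at each node, require lo < value < hi,
then recurse left with hi=value and right with lo=value.
Preorder trace (stopping at first violation):
  at node 47 with bounds (-inf, +inf): OK
  at node 1 with bounds (-inf, 47): OK
  at node 46 with bounds (1, 47): OK
  at node 10 with bounds (1, 46): OK
  at node 49 with bounds (1, 10): VIOLATION
Node 49 violates its bound: not (1 < 49 < 10).
Result: Not a valid BST


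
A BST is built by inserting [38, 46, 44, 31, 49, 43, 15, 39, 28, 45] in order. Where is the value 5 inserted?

Starting tree (level order): [38, 31, 46, 15, None, 44, 49, None, 28, 43, 45, None, None, None, None, 39]
Insertion path: 38 -> 31 -> 15
Result: insert 5 as left child of 15
Final tree (level order): [38, 31, 46, 15, None, 44, 49, 5, 28, 43, 45, None, None, None, None, None, None, 39]


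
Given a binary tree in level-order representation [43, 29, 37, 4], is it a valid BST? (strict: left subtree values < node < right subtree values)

Level-order array: [43, 29, 37, 4]
Validate using subtree bounds (lo, hi): at each node, require lo < value < hi,
then recurse left with hi=value and right with lo=value.
Preorder trace (stopping at first violation):
  at node 43 with bounds (-inf, +inf): OK
  at node 29 with bounds (-inf, 43): OK
  at node 4 with bounds (-inf, 29): OK
  at node 37 with bounds (43, +inf): VIOLATION
Node 37 violates its bound: not (43 < 37 < +inf).
Result: Not a valid BST


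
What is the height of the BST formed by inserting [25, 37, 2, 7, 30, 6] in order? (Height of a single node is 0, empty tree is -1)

Insertion order: [25, 37, 2, 7, 30, 6]
Tree (level-order array): [25, 2, 37, None, 7, 30, None, 6]
Compute height bottom-up (empty subtree = -1):
  height(6) = 1 + max(-1, -1) = 0
  height(7) = 1 + max(0, -1) = 1
  height(2) = 1 + max(-1, 1) = 2
  height(30) = 1 + max(-1, -1) = 0
  height(37) = 1 + max(0, -1) = 1
  height(25) = 1 + max(2, 1) = 3
Height = 3


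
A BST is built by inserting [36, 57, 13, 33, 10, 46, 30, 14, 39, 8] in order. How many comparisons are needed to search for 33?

Search path for 33: 36 -> 13 -> 33
Found: True
Comparisons: 3


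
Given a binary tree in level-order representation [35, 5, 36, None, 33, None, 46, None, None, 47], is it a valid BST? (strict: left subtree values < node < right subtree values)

Level-order array: [35, 5, 36, None, 33, None, 46, None, None, 47]
Validate using subtree bounds (lo, hi): at each node, require lo < value < hi,
then recurse left with hi=value and right with lo=value.
Preorder trace (stopping at first violation):
  at node 35 with bounds (-inf, +inf): OK
  at node 5 with bounds (-inf, 35): OK
  at node 33 with bounds (5, 35): OK
  at node 36 with bounds (35, +inf): OK
  at node 46 with bounds (36, +inf): OK
  at node 47 with bounds (36, 46): VIOLATION
Node 47 violates its bound: not (36 < 47 < 46).
Result: Not a valid BST


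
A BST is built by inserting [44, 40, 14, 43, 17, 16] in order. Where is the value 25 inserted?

Starting tree (level order): [44, 40, None, 14, 43, None, 17, None, None, 16]
Insertion path: 44 -> 40 -> 14 -> 17
Result: insert 25 as right child of 17
Final tree (level order): [44, 40, None, 14, 43, None, 17, None, None, 16, 25]


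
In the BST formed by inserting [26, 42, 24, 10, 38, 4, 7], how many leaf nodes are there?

Tree built from: [26, 42, 24, 10, 38, 4, 7]
Tree (level-order array): [26, 24, 42, 10, None, 38, None, 4, None, None, None, None, 7]
Rule: A leaf has 0 children.
Per-node child counts:
  node 26: 2 child(ren)
  node 24: 1 child(ren)
  node 10: 1 child(ren)
  node 4: 1 child(ren)
  node 7: 0 child(ren)
  node 42: 1 child(ren)
  node 38: 0 child(ren)
Matching nodes: [7, 38]
Count of leaf nodes: 2


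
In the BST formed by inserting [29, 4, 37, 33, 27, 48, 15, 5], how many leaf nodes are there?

Tree built from: [29, 4, 37, 33, 27, 48, 15, 5]
Tree (level-order array): [29, 4, 37, None, 27, 33, 48, 15, None, None, None, None, None, 5]
Rule: A leaf has 0 children.
Per-node child counts:
  node 29: 2 child(ren)
  node 4: 1 child(ren)
  node 27: 1 child(ren)
  node 15: 1 child(ren)
  node 5: 0 child(ren)
  node 37: 2 child(ren)
  node 33: 0 child(ren)
  node 48: 0 child(ren)
Matching nodes: [5, 33, 48]
Count of leaf nodes: 3


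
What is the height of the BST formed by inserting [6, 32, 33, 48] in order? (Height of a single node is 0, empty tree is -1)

Insertion order: [6, 32, 33, 48]
Tree (level-order array): [6, None, 32, None, 33, None, 48]
Compute height bottom-up (empty subtree = -1):
  height(48) = 1 + max(-1, -1) = 0
  height(33) = 1 + max(-1, 0) = 1
  height(32) = 1 + max(-1, 1) = 2
  height(6) = 1 + max(-1, 2) = 3
Height = 3


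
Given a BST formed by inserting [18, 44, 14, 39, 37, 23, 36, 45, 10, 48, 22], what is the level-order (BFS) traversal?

Tree insertion order: [18, 44, 14, 39, 37, 23, 36, 45, 10, 48, 22]
Tree (level-order array): [18, 14, 44, 10, None, 39, 45, None, None, 37, None, None, 48, 23, None, None, None, 22, 36]
BFS from the root, enqueuing left then right child of each popped node:
  queue [18] -> pop 18, enqueue [14, 44], visited so far: [18]
  queue [14, 44] -> pop 14, enqueue [10], visited so far: [18, 14]
  queue [44, 10] -> pop 44, enqueue [39, 45], visited so far: [18, 14, 44]
  queue [10, 39, 45] -> pop 10, enqueue [none], visited so far: [18, 14, 44, 10]
  queue [39, 45] -> pop 39, enqueue [37], visited so far: [18, 14, 44, 10, 39]
  queue [45, 37] -> pop 45, enqueue [48], visited so far: [18, 14, 44, 10, 39, 45]
  queue [37, 48] -> pop 37, enqueue [23], visited so far: [18, 14, 44, 10, 39, 45, 37]
  queue [48, 23] -> pop 48, enqueue [none], visited so far: [18, 14, 44, 10, 39, 45, 37, 48]
  queue [23] -> pop 23, enqueue [22, 36], visited so far: [18, 14, 44, 10, 39, 45, 37, 48, 23]
  queue [22, 36] -> pop 22, enqueue [none], visited so far: [18, 14, 44, 10, 39, 45, 37, 48, 23, 22]
  queue [36] -> pop 36, enqueue [none], visited so far: [18, 14, 44, 10, 39, 45, 37, 48, 23, 22, 36]
Result: [18, 14, 44, 10, 39, 45, 37, 48, 23, 22, 36]


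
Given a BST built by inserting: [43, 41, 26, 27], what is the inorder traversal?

Tree insertion order: [43, 41, 26, 27]
Tree (level-order array): [43, 41, None, 26, None, None, 27]
Inorder traversal: [26, 27, 41, 43]


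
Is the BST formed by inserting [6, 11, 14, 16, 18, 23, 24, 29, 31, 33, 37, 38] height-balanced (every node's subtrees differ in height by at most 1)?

Tree (level-order array): [6, None, 11, None, 14, None, 16, None, 18, None, 23, None, 24, None, 29, None, 31, None, 33, None, 37, None, 38]
Definition: a tree is height-balanced if, at every node, |h(left) - h(right)| <= 1 (empty subtree has height -1).
Bottom-up per-node check:
  node 38: h_left=-1, h_right=-1, diff=0 [OK], height=0
  node 37: h_left=-1, h_right=0, diff=1 [OK], height=1
  node 33: h_left=-1, h_right=1, diff=2 [FAIL (|-1-1|=2 > 1)], height=2
  node 31: h_left=-1, h_right=2, diff=3 [FAIL (|-1-2|=3 > 1)], height=3
  node 29: h_left=-1, h_right=3, diff=4 [FAIL (|-1-3|=4 > 1)], height=4
  node 24: h_left=-1, h_right=4, diff=5 [FAIL (|-1-4|=5 > 1)], height=5
  node 23: h_left=-1, h_right=5, diff=6 [FAIL (|-1-5|=6 > 1)], height=6
  node 18: h_left=-1, h_right=6, diff=7 [FAIL (|-1-6|=7 > 1)], height=7
  node 16: h_left=-1, h_right=7, diff=8 [FAIL (|-1-7|=8 > 1)], height=8
  node 14: h_left=-1, h_right=8, diff=9 [FAIL (|-1-8|=9 > 1)], height=9
  node 11: h_left=-1, h_right=9, diff=10 [FAIL (|-1-9|=10 > 1)], height=10
  node 6: h_left=-1, h_right=10, diff=11 [FAIL (|-1-10|=11 > 1)], height=11
Node 33 violates the condition: |-1 - 1| = 2 > 1.
Result: Not balanced


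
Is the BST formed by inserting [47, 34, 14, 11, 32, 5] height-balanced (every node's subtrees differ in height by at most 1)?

Tree (level-order array): [47, 34, None, 14, None, 11, 32, 5]
Definition: a tree is height-balanced if, at every node, |h(left) - h(right)| <= 1 (empty subtree has height -1).
Bottom-up per-node check:
  node 5: h_left=-1, h_right=-1, diff=0 [OK], height=0
  node 11: h_left=0, h_right=-1, diff=1 [OK], height=1
  node 32: h_left=-1, h_right=-1, diff=0 [OK], height=0
  node 14: h_left=1, h_right=0, diff=1 [OK], height=2
  node 34: h_left=2, h_right=-1, diff=3 [FAIL (|2--1|=3 > 1)], height=3
  node 47: h_left=3, h_right=-1, diff=4 [FAIL (|3--1|=4 > 1)], height=4
Node 34 violates the condition: |2 - -1| = 3 > 1.
Result: Not balanced


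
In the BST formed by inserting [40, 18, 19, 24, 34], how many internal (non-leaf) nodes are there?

Tree built from: [40, 18, 19, 24, 34]
Tree (level-order array): [40, 18, None, None, 19, None, 24, None, 34]
Rule: An internal node has at least one child.
Per-node child counts:
  node 40: 1 child(ren)
  node 18: 1 child(ren)
  node 19: 1 child(ren)
  node 24: 1 child(ren)
  node 34: 0 child(ren)
Matching nodes: [40, 18, 19, 24]
Count of internal (non-leaf) nodes: 4


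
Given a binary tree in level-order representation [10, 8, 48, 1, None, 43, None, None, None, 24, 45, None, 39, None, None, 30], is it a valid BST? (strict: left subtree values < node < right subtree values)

Level-order array: [10, 8, 48, 1, None, 43, None, None, None, 24, 45, None, 39, None, None, 30]
Validate using subtree bounds (lo, hi): at each node, require lo < value < hi,
then recurse left with hi=value and right with lo=value.
Preorder trace (stopping at first violation):
  at node 10 with bounds (-inf, +inf): OK
  at node 8 with bounds (-inf, 10): OK
  at node 1 with bounds (-inf, 8): OK
  at node 48 with bounds (10, +inf): OK
  at node 43 with bounds (10, 48): OK
  at node 24 with bounds (10, 43): OK
  at node 39 with bounds (24, 43): OK
  at node 30 with bounds (24, 39): OK
  at node 45 with bounds (43, 48): OK
No violation found at any node.
Result: Valid BST


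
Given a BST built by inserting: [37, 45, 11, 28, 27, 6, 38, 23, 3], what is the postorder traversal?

Tree insertion order: [37, 45, 11, 28, 27, 6, 38, 23, 3]
Tree (level-order array): [37, 11, 45, 6, 28, 38, None, 3, None, 27, None, None, None, None, None, 23]
Postorder traversal: [3, 6, 23, 27, 28, 11, 38, 45, 37]


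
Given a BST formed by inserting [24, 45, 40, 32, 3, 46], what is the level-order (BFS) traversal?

Tree insertion order: [24, 45, 40, 32, 3, 46]
Tree (level-order array): [24, 3, 45, None, None, 40, 46, 32]
BFS from the root, enqueuing left then right child of each popped node:
  queue [24] -> pop 24, enqueue [3, 45], visited so far: [24]
  queue [3, 45] -> pop 3, enqueue [none], visited so far: [24, 3]
  queue [45] -> pop 45, enqueue [40, 46], visited so far: [24, 3, 45]
  queue [40, 46] -> pop 40, enqueue [32], visited so far: [24, 3, 45, 40]
  queue [46, 32] -> pop 46, enqueue [none], visited so far: [24, 3, 45, 40, 46]
  queue [32] -> pop 32, enqueue [none], visited so far: [24, 3, 45, 40, 46, 32]
Result: [24, 3, 45, 40, 46, 32]


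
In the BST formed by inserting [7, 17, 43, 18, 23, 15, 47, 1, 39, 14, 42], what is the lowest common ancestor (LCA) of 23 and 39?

Tree insertion order: [7, 17, 43, 18, 23, 15, 47, 1, 39, 14, 42]
Tree (level-order array): [7, 1, 17, None, None, 15, 43, 14, None, 18, 47, None, None, None, 23, None, None, None, 39, None, 42]
In a BST, the LCA of p=23, q=39 is the first node v on the
root-to-leaf path with p <= v <= q (go left if both < v, right if both > v).
Walk from root:
  at 7: both 23 and 39 > 7, go right
  at 17: both 23 and 39 > 17, go right
  at 43: both 23 and 39 < 43, go left
  at 18: both 23 and 39 > 18, go right
  at 23: 23 <= 23 <= 39, this is the LCA
LCA = 23


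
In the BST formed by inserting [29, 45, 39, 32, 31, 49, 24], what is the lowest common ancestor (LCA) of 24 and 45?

Tree insertion order: [29, 45, 39, 32, 31, 49, 24]
Tree (level-order array): [29, 24, 45, None, None, 39, 49, 32, None, None, None, 31]
In a BST, the LCA of p=24, q=45 is the first node v on the
root-to-leaf path with p <= v <= q (go left if both < v, right if both > v).
Walk from root:
  at 29: 24 <= 29 <= 45, this is the LCA
LCA = 29


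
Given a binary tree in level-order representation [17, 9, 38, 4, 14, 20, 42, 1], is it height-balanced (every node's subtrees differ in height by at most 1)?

Tree (level-order array): [17, 9, 38, 4, 14, 20, 42, 1]
Definition: a tree is height-balanced if, at every node, |h(left) - h(right)| <= 1 (empty subtree has height -1).
Bottom-up per-node check:
  node 1: h_left=-1, h_right=-1, diff=0 [OK], height=0
  node 4: h_left=0, h_right=-1, diff=1 [OK], height=1
  node 14: h_left=-1, h_right=-1, diff=0 [OK], height=0
  node 9: h_left=1, h_right=0, diff=1 [OK], height=2
  node 20: h_left=-1, h_right=-1, diff=0 [OK], height=0
  node 42: h_left=-1, h_right=-1, diff=0 [OK], height=0
  node 38: h_left=0, h_right=0, diff=0 [OK], height=1
  node 17: h_left=2, h_right=1, diff=1 [OK], height=3
All nodes satisfy the balance condition.
Result: Balanced


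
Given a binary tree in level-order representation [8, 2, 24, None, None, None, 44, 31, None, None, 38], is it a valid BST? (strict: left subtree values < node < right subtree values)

Level-order array: [8, 2, 24, None, None, None, 44, 31, None, None, 38]
Validate using subtree bounds (lo, hi): at each node, require lo < value < hi,
then recurse left with hi=value and right with lo=value.
Preorder trace (stopping at first violation):
  at node 8 with bounds (-inf, +inf): OK
  at node 2 with bounds (-inf, 8): OK
  at node 24 with bounds (8, +inf): OK
  at node 44 with bounds (24, +inf): OK
  at node 31 with bounds (24, 44): OK
  at node 38 with bounds (31, 44): OK
No violation found at any node.
Result: Valid BST


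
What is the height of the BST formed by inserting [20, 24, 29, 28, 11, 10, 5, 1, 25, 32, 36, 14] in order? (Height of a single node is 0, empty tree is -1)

Insertion order: [20, 24, 29, 28, 11, 10, 5, 1, 25, 32, 36, 14]
Tree (level-order array): [20, 11, 24, 10, 14, None, 29, 5, None, None, None, 28, 32, 1, None, 25, None, None, 36]
Compute height bottom-up (empty subtree = -1):
  height(1) = 1 + max(-1, -1) = 0
  height(5) = 1 + max(0, -1) = 1
  height(10) = 1 + max(1, -1) = 2
  height(14) = 1 + max(-1, -1) = 0
  height(11) = 1 + max(2, 0) = 3
  height(25) = 1 + max(-1, -1) = 0
  height(28) = 1 + max(0, -1) = 1
  height(36) = 1 + max(-1, -1) = 0
  height(32) = 1 + max(-1, 0) = 1
  height(29) = 1 + max(1, 1) = 2
  height(24) = 1 + max(-1, 2) = 3
  height(20) = 1 + max(3, 3) = 4
Height = 4


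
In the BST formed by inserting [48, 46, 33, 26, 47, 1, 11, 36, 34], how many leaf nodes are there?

Tree built from: [48, 46, 33, 26, 47, 1, 11, 36, 34]
Tree (level-order array): [48, 46, None, 33, 47, 26, 36, None, None, 1, None, 34, None, None, 11]
Rule: A leaf has 0 children.
Per-node child counts:
  node 48: 1 child(ren)
  node 46: 2 child(ren)
  node 33: 2 child(ren)
  node 26: 1 child(ren)
  node 1: 1 child(ren)
  node 11: 0 child(ren)
  node 36: 1 child(ren)
  node 34: 0 child(ren)
  node 47: 0 child(ren)
Matching nodes: [11, 34, 47]
Count of leaf nodes: 3


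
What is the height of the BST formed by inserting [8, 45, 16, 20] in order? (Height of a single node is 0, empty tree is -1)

Insertion order: [8, 45, 16, 20]
Tree (level-order array): [8, None, 45, 16, None, None, 20]
Compute height bottom-up (empty subtree = -1):
  height(20) = 1 + max(-1, -1) = 0
  height(16) = 1 + max(-1, 0) = 1
  height(45) = 1 + max(1, -1) = 2
  height(8) = 1 + max(-1, 2) = 3
Height = 3


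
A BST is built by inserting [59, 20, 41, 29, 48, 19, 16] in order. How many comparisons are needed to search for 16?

Search path for 16: 59 -> 20 -> 19 -> 16
Found: True
Comparisons: 4


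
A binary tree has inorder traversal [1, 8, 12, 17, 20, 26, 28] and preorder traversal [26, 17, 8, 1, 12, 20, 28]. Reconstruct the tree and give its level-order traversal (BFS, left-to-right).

Inorder:  [1, 8, 12, 17, 20, 26, 28]
Preorder: [26, 17, 8, 1, 12, 20, 28]
Algorithm: preorder visits root first, so consume preorder in order;
for each root, split the current inorder slice at that value into
left-subtree inorder and right-subtree inorder, then recurse.
Recursive splits:
  root=26; inorder splits into left=[1, 8, 12, 17, 20], right=[28]
  root=17; inorder splits into left=[1, 8, 12], right=[20]
  root=8; inorder splits into left=[1], right=[12]
  root=1; inorder splits into left=[], right=[]
  root=12; inorder splits into left=[], right=[]
  root=20; inorder splits into left=[], right=[]
  root=28; inorder splits into left=[], right=[]
Reconstructed level-order: [26, 17, 28, 8, 20, 1, 12]


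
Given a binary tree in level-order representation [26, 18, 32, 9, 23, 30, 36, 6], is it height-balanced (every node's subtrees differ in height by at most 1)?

Tree (level-order array): [26, 18, 32, 9, 23, 30, 36, 6]
Definition: a tree is height-balanced if, at every node, |h(left) - h(right)| <= 1 (empty subtree has height -1).
Bottom-up per-node check:
  node 6: h_left=-1, h_right=-1, diff=0 [OK], height=0
  node 9: h_left=0, h_right=-1, diff=1 [OK], height=1
  node 23: h_left=-1, h_right=-1, diff=0 [OK], height=0
  node 18: h_left=1, h_right=0, diff=1 [OK], height=2
  node 30: h_left=-1, h_right=-1, diff=0 [OK], height=0
  node 36: h_left=-1, h_right=-1, diff=0 [OK], height=0
  node 32: h_left=0, h_right=0, diff=0 [OK], height=1
  node 26: h_left=2, h_right=1, diff=1 [OK], height=3
All nodes satisfy the balance condition.
Result: Balanced


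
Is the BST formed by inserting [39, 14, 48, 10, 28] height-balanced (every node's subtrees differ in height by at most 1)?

Tree (level-order array): [39, 14, 48, 10, 28]
Definition: a tree is height-balanced if, at every node, |h(left) - h(right)| <= 1 (empty subtree has height -1).
Bottom-up per-node check:
  node 10: h_left=-1, h_right=-1, diff=0 [OK], height=0
  node 28: h_left=-1, h_right=-1, diff=0 [OK], height=0
  node 14: h_left=0, h_right=0, diff=0 [OK], height=1
  node 48: h_left=-1, h_right=-1, diff=0 [OK], height=0
  node 39: h_left=1, h_right=0, diff=1 [OK], height=2
All nodes satisfy the balance condition.
Result: Balanced


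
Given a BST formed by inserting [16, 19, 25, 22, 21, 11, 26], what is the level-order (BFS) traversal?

Tree insertion order: [16, 19, 25, 22, 21, 11, 26]
Tree (level-order array): [16, 11, 19, None, None, None, 25, 22, 26, 21]
BFS from the root, enqueuing left then right child of each popped node:
  queue [16] -> pop 16, enqueue [11, 19], visited so far: [16]
  queue [11, 19] -> pop 11, enqueue [none], visited so far: [16, 11]
  queue [19] -> pop 19, enqueue [25], visited so far: [16, 11, 19]
  queue [25] -> pop 25, enqueue [22, 26], visited so far: [16, 11, 19, 25]
  queue [22, 26] -> pop 22, enqueue [21], visited so far: [16, 11, 19, 25, 22]
  queue [26, 21] -> pop 26, enqueue [none], visited so far: [16, 11, 19, 25, 22, 26]
  queue [21] -> pop 21, enqueue [none], visited so far: [16, 11, 19, 25, 22, 26, 21]
Result: [16, 11, 19, 25, 22, 26, 21]


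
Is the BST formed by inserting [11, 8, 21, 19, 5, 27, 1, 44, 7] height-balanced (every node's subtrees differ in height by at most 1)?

Tree (level-order array): [11, 8, 21, 5, None, 19, 27, 1, 7, None, None, None, 44]
Definition: a tree is height-balanced if, at every node, |h(left) - h(right)| <= 1 (empty subtree has height -1).
Bottom-up per-node check:
  node 1: h_left=-1, h_right=-1, diff=0 [OK], height=0
  node 7: h_left=-1, h_right=-1, diff=0 [OK], height=0
  node 5: h_left=0, h_right=0, diff=0 [OK], height=1
  node 8: h_left=1, h_right=-1, diff=2 [FAIL (|1--1|=2 > 1)], height=2
  node 19: h_left=-1, h_right=-1, diff=0 [OK], height=0
  node 44: h_left=-1, h_right=-1, diff=0 [OK], height=0
  node 27: h_left=-1, h_right=0, diff=1 [OK], height=1
  node 21: h_left=0, h_right=1, diff=1 [OK], height=2
  node 11: h_left=2, h_right=2, diff=0 [OK], height=3
Node 8 violates the condition: |1 - -1| = 2 > 1.
Result: Not balanced


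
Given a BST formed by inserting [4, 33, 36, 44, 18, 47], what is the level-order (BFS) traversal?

Tree insertion order: [4, 33, 36, 44, 18, 47]
Tree (level-order array): [4, None, 33, 18, 36, None, None, None, 44, None, 47]
BFS from the root, enqueuing left then right child of each popped node:
  queue [4] -> pop 4, enqueue [33], visited so far: [4]
  queue [33] -> pop 33, enqueue [18, 36], visited so far: [4, 33]
  queue [18, 36] -> pop 18, enqueue [none], visited so far: [4, 33, 18]
  queue [36] -> pop 36, enqueue [44], visited so far: [4, 33, 18, 36]
  queue [44] -> pop 44, enqueue [47], visited so far: [4, 33, 18, 36, 44]
  queue [47] -> pop 47, enqueue [none], visited so far: [4, 33, 18, 36, 44, 47]
Result: [4, 33, 18, 36, 44, 47]


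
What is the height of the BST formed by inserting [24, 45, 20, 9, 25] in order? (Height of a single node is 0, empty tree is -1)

Insertion order: [24, 45, 20, 9, 25]
Tree (level-order array): [24, 20, 45, 9, None, 25]
Compute height bottom-up (empty subtree = -1):
  height(9) = 1 + max(-1, -1) = 0
  height(20) = 1 + max(0, -1) = 1
  height(25) = 1 + max(-1, -1) = 0
  height(45) = 1 + max(0, -1) = 1
  height(24) = 1 + max(1, 1) = 2
Height = 2


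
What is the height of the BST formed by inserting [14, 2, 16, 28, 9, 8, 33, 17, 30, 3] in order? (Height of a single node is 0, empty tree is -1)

Insertion order: [14, 2, 16, 28, 9, 8, 33, 17, 30, 3]
Tree (level-order array): [14, 2, 16, None, 9, None, 28, 8, None, 17, 33, 3, None, None, None, 30]
Compute height bottom-up (empty subtree = -1):
  height(3) = 1 + max(-1, -1) = 0
  height(8) = 1 + max(0, -1) = 1
  height(9) = 1 + max(1, -1) = 2
  height(2) = 1 + max(-1, 2) = 3
  height(17) = 1 + max(-1, -1) = 0
  height(30) = 1 + max(-1, -1) = 0
  height(33) = 1 + max(0, -1) = 1
  height(28) = 1 + max(0, 1) = 2
  height(16) = 1 + max(-1, 2) = 3
  height(14) = 1 + max(3, 3) = 4
Height = 4


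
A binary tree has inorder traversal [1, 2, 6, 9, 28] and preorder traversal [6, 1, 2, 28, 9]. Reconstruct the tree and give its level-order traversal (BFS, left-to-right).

Inorder:  [1, 2, 6, 9, 28]
Preorder: [6, 1, 2, 28, 9]
Algorithm: preorder visits root first, so consume preorder in order;
for each root, split the current inorder slice at that value into
left-subtree inorder and right-subtree inorder, then recurse.
Recursive splits:
  root=6; inorder splits into left=[1, 2], right=[9, 28]
  root=1; inorder splits into left=[], right=[2]
  root=2; inorder splits into left=[], right=[]
  root=28; inorder splits into left=[9], right=[]
  root=9; inorder splits into left=[], right=[]
Reconstructed level-order: [6, 1, 28, 2, 9]


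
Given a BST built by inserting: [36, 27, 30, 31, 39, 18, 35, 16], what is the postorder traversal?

Tree insertion order: [36, 27, 30, 31, 39, 18, 35, 16]
Tree (level-order array): [36, 27, 39, 18, 30, None, None, 16, None, None, 31, None, None, None, 35]
Postorder traversal: [16, 18, 35, 31, 30, 27, 39, 36]


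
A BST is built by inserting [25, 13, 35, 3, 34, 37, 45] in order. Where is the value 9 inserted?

Starting tree (level order): [25, 13, 35, 3, None, 34, 37, None, None, None, None, None, 45]
Insertion path: 25 -> 13 -> 3
Result: insert 9 as right child of 3
Final tree (level order): [25, 13, 35, 3, None, 34, 37, None, 9, None, None, None, 45]


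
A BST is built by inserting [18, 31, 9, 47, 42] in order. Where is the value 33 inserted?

Starting tree (level order): [18, 9, 31, None, None, None, 47, 42]
Insertion path: 18 -> 31 -> 47 -> 42
Result: insert 33 as left child of 42
Final tree (level order): [18, 9, 31, None, None, None, 47, 42, None, 33]


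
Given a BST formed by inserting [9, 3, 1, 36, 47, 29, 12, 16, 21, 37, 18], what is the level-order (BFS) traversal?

Tree insertion order: [9, 3, 1, 36, 47, 29, 12, 16, 21, 37, 18]
Tree (level-order array): [9, 3, 36, 1, None, 29, 47, None, None, 12, None, 37, None, None, 16, None, None, None, 21, 18]
BFS from the root, enqueuing left then right child of each popped node:
  queue [9] -> pop 9, enqueue [3, 36], visited so far: [9]
  queue [3, 36] -> pop 3, enqueue [1], visited so far: [9, 3]
  queue [36, 1] -> pop 36, enqueue [29, 47], visited so far: [9, 3, 36]
  queue [1, 29, 47] -> pop 1, enqueue [none], visited so far: [9, 3, 36, 1]
  queue [29, 47] -> pop 29, enqueue [12], visited so far: [9, 3, 36, 1, 29]
  queue [47, 12] -> pop 47, enqueue [37], visited so far: [9, 3, 36, 1, 29, 47]
  queue [12, 37] -> pop 12, enqueue [16], visited so far: [9, 3, 36, 1, 29, 47, 12]
  queue [37, 16] -> pop 37, enqueue [none], visited so far: [9, 3, 36, 1, 29, 47, 12, 37]
  queue [16] -> pop 16, enqueue [21], visited so far: [9, 3, 36, 1, 29, 47, 12, 37, 16]
  queue [21] -> pop 21, enqueue [18], visited so far: [9, 3, 36, 1, 29, 47, 12, 37, 16, 21]
  queue [18] -> pop 18, enqueue [none], visited so far: [9, 3, 36, 1, 29, 47, 12, 37, 16, 21, 18]
Result: [9, 3, 36, 1, 29, 47, 12, 37, 16, 21, 18]


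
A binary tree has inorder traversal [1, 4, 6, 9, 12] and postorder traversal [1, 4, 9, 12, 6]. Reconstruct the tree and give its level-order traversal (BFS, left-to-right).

Inorder:   [1, 4, 6, 9, 12]
Postorder: [1, 4, 9, 12, 6]
Algorithm: postorder visits root last, so walk postorder right-to-left;
each value is the root of the current inorder slice — split it at that
value, recurse on the right subtree first, then the left.
Recursive splits:
  root=6; inorder splits into left=[1, 4], right=[9, 12]
  root=12; inorder splits into left=[9], right=[]
  root=9; inorder splits into left=[], right=[]
  root=4; inorder splits into left=[1], right=[]
  root=1; inorder splits into left=[], right=[]
Reconstructed level-order: [6, 4, 12, 1, 9]


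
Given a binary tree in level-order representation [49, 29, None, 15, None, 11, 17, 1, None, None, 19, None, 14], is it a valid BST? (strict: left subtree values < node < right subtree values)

Level-order array: [49, 29, None, 15, None, 11, 17, 1, None, None, 19, None, 14]
Validate using subtree bounds (lo, hi): at each node, require lo < value < hi,
then recurse left with hi=value and right with lo=value.
Preorder trace (stopping at first violation):
  at node 49 with bounds (-inf, +inf): OK
  at node 29 with bounds (-inf, 49): OK
  at node 15 with bounds (-inf, 29): OK
  at node 11 with bounds (-inf, 15): OK
  at node 1 with bounds (-inf, 11): OK
  at node 14 with bounds (1, 11): VIOLATION
Node 14 violates its bound: not (1 < 14 < 11).
Result: Not a valid BST


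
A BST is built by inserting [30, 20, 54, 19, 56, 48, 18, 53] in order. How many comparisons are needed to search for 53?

Search path for 53: 30 -> 54 -> 48 -> 53
Found: True
Comparisons: 4


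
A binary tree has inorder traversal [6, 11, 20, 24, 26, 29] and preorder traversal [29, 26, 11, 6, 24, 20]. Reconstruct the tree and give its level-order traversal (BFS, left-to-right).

Inorder:  [6, 11, 20, 24, 26, 29]
Preorder: [29, 26, 11, 6, 24, 20]
Algorithm: preorder visits root first, so consume preorder in order;
for each root, split the current inorder slice at that value into
left-subtree inorder and right-subtree inorder, then recurse.
Recursive splits:
  root=29; inorder splits into left=[6, 11, 20, 24, 26], right=[]
  root=26; inorder splits into left=[6, 11, 20, 24], right=[]
  root=11; inorder splits into left=[6], right=[20, 24]
  root=6; inorder splits into left=[], right=[]
  root=24; inorder splits into left=[20], right=[]
  root=20; inorder splits into left=[], right=[]
Reconstructed level-order: [29, 26, 11, 6, 24, 20]
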